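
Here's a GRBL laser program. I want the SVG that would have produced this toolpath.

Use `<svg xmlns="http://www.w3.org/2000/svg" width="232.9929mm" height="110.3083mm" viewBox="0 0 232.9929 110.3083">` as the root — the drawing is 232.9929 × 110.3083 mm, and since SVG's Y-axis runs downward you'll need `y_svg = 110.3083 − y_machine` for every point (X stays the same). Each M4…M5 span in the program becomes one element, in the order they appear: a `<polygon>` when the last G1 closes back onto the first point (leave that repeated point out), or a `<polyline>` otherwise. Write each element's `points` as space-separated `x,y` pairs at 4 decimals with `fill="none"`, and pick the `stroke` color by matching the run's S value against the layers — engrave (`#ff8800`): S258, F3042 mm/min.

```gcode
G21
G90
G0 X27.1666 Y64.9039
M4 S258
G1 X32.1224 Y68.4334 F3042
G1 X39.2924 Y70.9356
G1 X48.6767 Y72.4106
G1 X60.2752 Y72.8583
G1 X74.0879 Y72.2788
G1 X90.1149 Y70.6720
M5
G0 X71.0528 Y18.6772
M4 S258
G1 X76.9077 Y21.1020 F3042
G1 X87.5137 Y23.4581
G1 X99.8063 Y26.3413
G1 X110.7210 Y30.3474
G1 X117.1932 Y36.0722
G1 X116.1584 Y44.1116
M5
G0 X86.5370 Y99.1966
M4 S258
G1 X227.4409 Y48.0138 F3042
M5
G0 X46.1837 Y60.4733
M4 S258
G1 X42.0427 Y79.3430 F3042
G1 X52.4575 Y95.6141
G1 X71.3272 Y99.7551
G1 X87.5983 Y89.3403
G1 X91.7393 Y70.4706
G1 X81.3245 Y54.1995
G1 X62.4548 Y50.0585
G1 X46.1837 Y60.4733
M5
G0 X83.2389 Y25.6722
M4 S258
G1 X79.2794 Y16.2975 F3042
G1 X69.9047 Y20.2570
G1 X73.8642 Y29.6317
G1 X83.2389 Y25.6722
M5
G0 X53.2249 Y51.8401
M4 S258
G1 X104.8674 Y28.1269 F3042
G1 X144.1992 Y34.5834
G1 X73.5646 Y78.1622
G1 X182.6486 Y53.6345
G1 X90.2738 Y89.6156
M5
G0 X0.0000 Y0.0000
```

Each laser-on run becomes one SVG element. Flip Y back into SVG space with y_svg = 110.3083 − y_machine. Every run uses S258, so all elements get stroke `#ff8800` (engrave).

Run 1: The run is open, so emit a `<polyline>` with points (Y-flipped): 27.1666,45.4044 32.1224,41.8749 39.2924,39.3727 48.6767,37.8977 60.2752,37.4500 74.0879,38.0295 90.1149,39.6363.

Run 2: The run is open, so emit a `<polyline>` with points (Y-flipped): 71.0528,91.6311 76.9077,89.2063 87.5137,86.8502 99.8063,83.9670 110.7210,79.9609 117.1932,74.2361 116.1584,66.1967.

Run 3: The run is open, so emit a `<polyline>` with points (Y-flipped): 86.5370,11.1117 227.4409,62.2945.

Run 4: The run returns to its start, so emit a `<polygon>` with points (Y-flipped): 46.1837,49.8350 42.0427,30.9653 52.4575,14.6942 71.3272,10.5532 87.5983,20.9680 91.7393,39.8377 81.3245,56.1088 62.4548,60.2498.

Run 5: The run returns to its start, so emit a `<polygon>` with points (Y-flipped): 83.2389,84.6361 79.2794,94.0108 69.9047,90.0513 73.8642,80.6766.

Run 6: The run is open, so emit a `<polyline>` with points (Y-flipped): 53.2249,58.4682 104.8674,82.1814 144.1992,75.7249 73.5646,32.1461 182.6486,56.6738 90.2738,20.6927.

<svg xmlns="http://www.w3.org/2000/svg" width="232.9929mm" height="110.3083mm" viewBox="0 0 232.9929 110.3083">
  <polyline points="27.1666,45.4044 32.1224,41.8749 39.2924,39.3727 48.6767,37.8977 60.2752,37.4500 74.0879,38.0295 90.1149,39.6363" fill="none" stroke="#ff8800"/>
  <polyline points="71.0528,91.6311 76.9077,89.2063 87.5137,86.8502 99.8063,83.9670 110.7210,79.9609 117.1932,74.2361 116.1584,66.1967" fill="none" stroke="#ff8800"/>
  <polyline points="86.5370,11.1117 227.4409,62.2945" fill="none" stroke="#ff8800"/>
  <polygon points="46.1837,49.8350 42.0427,30.9653 52.4575,14.6942 71.3272,10.5532 87.5983,20.9680 91.7393,39.8377 81.3245,56.1088 62.4548,60.2498" fill="none" stroke="#ff8800"/>
  <polygon points="83.2389,84.6361 79.2794,94.0108 69.9047,90.0513 73.8642,80.6766" fill="none" stroke="#ff8800"/>
  <polyline points="53.2249,58.4682 104.8674,82.1814 144.1992,75.7249 73.5646,32.1461 182.6486,56.6738 90.2738,20.6927" fill="none" stroke="#ff8800"/>
</svg>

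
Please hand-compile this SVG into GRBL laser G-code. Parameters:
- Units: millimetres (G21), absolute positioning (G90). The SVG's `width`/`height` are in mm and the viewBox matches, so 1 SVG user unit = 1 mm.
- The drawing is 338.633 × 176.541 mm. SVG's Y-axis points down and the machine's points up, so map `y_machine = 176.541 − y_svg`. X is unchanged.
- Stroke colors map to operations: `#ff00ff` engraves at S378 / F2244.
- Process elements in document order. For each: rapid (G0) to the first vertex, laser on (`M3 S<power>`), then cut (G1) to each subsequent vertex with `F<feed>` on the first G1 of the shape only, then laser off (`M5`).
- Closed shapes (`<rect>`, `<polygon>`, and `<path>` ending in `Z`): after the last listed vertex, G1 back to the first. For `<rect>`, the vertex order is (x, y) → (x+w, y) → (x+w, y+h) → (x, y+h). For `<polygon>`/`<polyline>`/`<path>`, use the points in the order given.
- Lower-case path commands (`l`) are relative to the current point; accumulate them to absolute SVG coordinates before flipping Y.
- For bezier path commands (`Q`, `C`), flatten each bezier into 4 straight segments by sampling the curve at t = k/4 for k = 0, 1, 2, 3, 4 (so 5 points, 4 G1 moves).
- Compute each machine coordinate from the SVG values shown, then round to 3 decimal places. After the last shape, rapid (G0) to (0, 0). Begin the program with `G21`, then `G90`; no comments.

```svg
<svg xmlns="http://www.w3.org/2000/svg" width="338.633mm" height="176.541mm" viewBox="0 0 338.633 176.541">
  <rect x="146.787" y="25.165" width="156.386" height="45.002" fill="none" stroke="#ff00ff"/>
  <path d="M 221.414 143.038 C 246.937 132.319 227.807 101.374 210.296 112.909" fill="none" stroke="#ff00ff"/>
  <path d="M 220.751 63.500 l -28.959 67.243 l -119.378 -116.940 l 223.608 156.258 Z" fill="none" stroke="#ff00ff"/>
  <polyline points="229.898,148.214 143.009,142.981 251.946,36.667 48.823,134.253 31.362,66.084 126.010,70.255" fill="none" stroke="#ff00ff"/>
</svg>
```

G21
G90
G0 X146.787 Y151.376
M3 S378
G1 X303.173 Y151.376 F2244
G1 X303.173 Y106.374
G1 X146.787 Y106.374
G1 X146.787 Y151.376
M5
G0 X221.414 Y33.503
M3 S378
G1 X232.907 Y44.355 F2244
G1 X231.993 Y56.913
G1 X223.010 Y65.298
G1 X210.296 Y63.632
M5
G0 X220.751 Y113.041
M3 S378
G1 X191.792 Y45.798 F2244
G1 X72.414 Y162.738
G1 X296.022 Y6.480
G1 X220.751 Y113.041
M5
G0 X229.898 Y28.327
M3 S378
G1 X143.009 Y33.560 F2244
G1 X251.946 Y139.874
G1 X48.823 Y42.288
G1 X31.362 Y110.457
G1 X126.010 Y106.286
M5
G0 X0.000 Y0.000

viewBox `0 0 338.633 176.541` with mm width/height → 1 unit = 1 mm. Flip: y_m = 176.541 − y_svg.

**Shape 1** — `<rect>` rectangle, stroke `#ff00ff` → engrave (S378, F2244). Machine vertices: (146.787,151.376) → (303.173,151.376) → (303.173,106.374) → (146.787,106.374) → (146.787,151.376). Closed: final G1 returns to the first vertex.

**Shape 2** — `<path>` cubic bezier, stroke `#ff00ff` → engrave (S378, F2244). Control points (SVG): P0=(221.414,143.038), P1=(246.937,132.319), P2=(227.807,101.374), P3=(210.296,112.909); sampled at t=k/4. Machine vertices: (221.414,33.503) → (232.907,44.355) → (231.993,56.913) → (223.010,65.298) → (210.296,63.632). Open path.

**Shape 3** — `<path>` closed polygon, stroke `#ff00ff` → engrave (S378, F2244). Machine vertices: (220.751,113.041) → (191.792,45.798) → (72.414,162.738) → (296.022,6.480) → (220.751,113.041). Closed: final G1 returns to the first vertex.

**Shape 4** — `<polyline>` open polyline, stroke `#ff00ff` → engrave (S378, F2244). Machine vertices: (229.898,28.327) → (143.009,33.560) → (251.946,139.874) → (48.823,42.288) → (31.362,110.457) → (126.010,106.286). Open path.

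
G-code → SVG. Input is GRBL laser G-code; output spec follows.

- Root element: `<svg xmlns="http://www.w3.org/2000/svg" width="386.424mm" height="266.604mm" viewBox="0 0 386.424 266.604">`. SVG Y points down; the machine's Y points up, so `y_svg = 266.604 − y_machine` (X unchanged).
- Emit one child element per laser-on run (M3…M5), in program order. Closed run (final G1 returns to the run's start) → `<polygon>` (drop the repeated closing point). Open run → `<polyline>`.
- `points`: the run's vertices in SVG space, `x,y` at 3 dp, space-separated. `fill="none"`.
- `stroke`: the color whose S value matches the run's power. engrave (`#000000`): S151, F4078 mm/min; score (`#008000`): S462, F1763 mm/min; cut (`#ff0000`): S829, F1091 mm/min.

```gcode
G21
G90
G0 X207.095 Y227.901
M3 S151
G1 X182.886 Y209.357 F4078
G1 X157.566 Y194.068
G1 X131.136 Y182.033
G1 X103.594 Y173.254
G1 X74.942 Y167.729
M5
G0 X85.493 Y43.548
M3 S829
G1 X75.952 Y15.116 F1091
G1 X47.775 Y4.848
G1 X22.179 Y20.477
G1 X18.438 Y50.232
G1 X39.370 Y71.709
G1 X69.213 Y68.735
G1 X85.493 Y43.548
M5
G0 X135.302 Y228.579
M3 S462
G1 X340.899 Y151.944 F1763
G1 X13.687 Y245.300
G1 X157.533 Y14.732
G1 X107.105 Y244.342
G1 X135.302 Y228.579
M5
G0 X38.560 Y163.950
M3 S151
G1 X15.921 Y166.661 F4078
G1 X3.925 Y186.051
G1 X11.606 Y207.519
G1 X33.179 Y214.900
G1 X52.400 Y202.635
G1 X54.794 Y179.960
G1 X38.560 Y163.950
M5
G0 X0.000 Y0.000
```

<svg xmlns="http://www.w3.org/2000/svg" width="386.424mm" height="266.604mm" viewBox="0 0 386.424 266.604">
  <polyline points="207.095,38.703 182.886,57.247 157.566,72.536 131.136,84.571 103.594,93.350 74.942,98.875" fill="none" stroke="#000000"/>
  <polygon points="85.493,223.056 75.952,251.488 47.775,261.756 22.179,246.127 18.438,216.372 39.370,194.895 69.213,197.869" fill="none" stroke="#ff0000"/>
  <polygon points="135.302,38.025 340.899,114.660 13.687,21.304 157.533,251.872 107.105,22.262" fill="none" stroke="#008000"/>
  <polygon points="38.560,102.654 15.921,99.943 3.925,80.553 11.606,59.085 33.179,51.704 52.400,63.969 54.794,86.644" fill="none" stroke="#000000"/>
</svg>

Machine Y-up, SVG Y-down with viewBox height 266.604, so y_svg = 266.604 − y_machine; X carries over.

Run 1: S151 ⇒ engrave layer `#000000`. The run is open, so emit a `<polyline>` with points (Y-flipped): 207.095,38.703 182.886,57.247 157.566,72.536 131.136,84.571 103.594,93.350 74.942,98.875.

Run 2: S829 ⇒ cut layer `#ff0000`. The run returns to its start, so emit a `<polygon>` with points (Y-flipped): 85.493,223.056 75.952,251.488 47.775,261.756 22.179,246.127 18.438,216.372 39.370,194.895 69.213,197.869.

Run 3: the run's S462 means `#008000` (score). The run returns to its start, so emit a `<polygon>` with points (Y-flipped): 135.302,38.025 340.899,114.660 13.687,21.304 157.533,251.872 107.105,22.262.

Run 4: the run's S151 means `#000000` (engrave). The run returns to its start, so emit a `<polygon>` with points (Y-flipped): 38.560,102.654 15.921,99.943 3.925,80.553 11.606,59.085 33.179,51.704 52.400,63.969 54.794,86.644.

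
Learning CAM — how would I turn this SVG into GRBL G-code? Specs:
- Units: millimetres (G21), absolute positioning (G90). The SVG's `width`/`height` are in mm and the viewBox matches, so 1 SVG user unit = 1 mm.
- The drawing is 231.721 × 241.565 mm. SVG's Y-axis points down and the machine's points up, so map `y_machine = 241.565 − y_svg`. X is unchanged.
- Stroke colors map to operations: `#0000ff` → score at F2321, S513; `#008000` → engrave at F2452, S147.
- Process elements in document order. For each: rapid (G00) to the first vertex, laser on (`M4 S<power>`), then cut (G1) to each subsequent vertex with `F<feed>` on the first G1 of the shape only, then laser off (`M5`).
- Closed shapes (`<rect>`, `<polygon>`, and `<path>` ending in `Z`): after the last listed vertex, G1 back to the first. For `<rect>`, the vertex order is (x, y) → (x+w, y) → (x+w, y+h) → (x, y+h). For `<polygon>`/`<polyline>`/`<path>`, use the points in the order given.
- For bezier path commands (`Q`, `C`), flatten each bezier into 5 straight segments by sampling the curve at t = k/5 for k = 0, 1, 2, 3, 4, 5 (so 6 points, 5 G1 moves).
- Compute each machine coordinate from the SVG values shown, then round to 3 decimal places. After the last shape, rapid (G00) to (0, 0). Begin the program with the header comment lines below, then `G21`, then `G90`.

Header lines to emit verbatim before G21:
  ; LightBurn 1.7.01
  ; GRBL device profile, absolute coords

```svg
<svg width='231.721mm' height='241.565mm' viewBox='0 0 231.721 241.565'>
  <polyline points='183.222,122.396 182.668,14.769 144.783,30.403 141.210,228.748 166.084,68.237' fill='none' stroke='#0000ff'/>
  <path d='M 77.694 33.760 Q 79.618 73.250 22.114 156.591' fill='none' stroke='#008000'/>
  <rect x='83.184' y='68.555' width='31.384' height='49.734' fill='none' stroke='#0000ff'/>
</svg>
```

Since the viewBox matches the mm dimensions, user units are millimetres directly. The only transform is the Y-flip y_m = 241.565 − y_svg.

Shape 1 is a open polyline drawn with `<polyline>`. Its stroke #0000ff means score at S513, F2321. After flipping Y the toolpath is (183.222,119.169) → (182.668,226.796) → (144.783,211.162) → (141.210,12.817) → (166.084,173.328).

Shape 2 is a quadratic bezier drawn with `<path>`. Its stroke #008000 means engrave at S147, F2452. After flipping Y the toolpath is (77.694,207.805) → (76.086,190.255) → (69.725,169.197) → (58.609,144.631) → (42.738,116.556) → (22.114,84.974).

Shape 3 is a rectangle drawn with `<rect>`. Its stroke #0000ff means score at S513, F2321. After flipping Y the toolpath is (83.184,173.010) → (114.568,173.010) → (114.568,123.276) → (83.184,123.276) → (83.184,173.010), returning to the start.

; LightBurn 1.7.01
; GRBL device profile, absolute coords
G21
G90
G00 X183.222 Y119.169
M4 S513
G1 X182.668 Y226.796 F2321
G1 X144.783 Y211.162
G1 X141.210 Y12.817
G1 X166.084 Y173.328
M5
G00 X77.694 Y207.805
M4 S147
G1 X76.086 Y190.255 F2452
G1 X69.725 Y169.197
G1 X58.609 Y144.631
G1 X42.738 Y116.556
G1 X22.114 Y84.974
M5
G00 X83.184 Y173.010
M4 S513
G1 X114.568 Y173.010 F2321
G1 X114.568 Y123.276
G1 X83.184 Y123.276
G1 X83.184 Y173.010
M5
G00 X0.000 Y0.000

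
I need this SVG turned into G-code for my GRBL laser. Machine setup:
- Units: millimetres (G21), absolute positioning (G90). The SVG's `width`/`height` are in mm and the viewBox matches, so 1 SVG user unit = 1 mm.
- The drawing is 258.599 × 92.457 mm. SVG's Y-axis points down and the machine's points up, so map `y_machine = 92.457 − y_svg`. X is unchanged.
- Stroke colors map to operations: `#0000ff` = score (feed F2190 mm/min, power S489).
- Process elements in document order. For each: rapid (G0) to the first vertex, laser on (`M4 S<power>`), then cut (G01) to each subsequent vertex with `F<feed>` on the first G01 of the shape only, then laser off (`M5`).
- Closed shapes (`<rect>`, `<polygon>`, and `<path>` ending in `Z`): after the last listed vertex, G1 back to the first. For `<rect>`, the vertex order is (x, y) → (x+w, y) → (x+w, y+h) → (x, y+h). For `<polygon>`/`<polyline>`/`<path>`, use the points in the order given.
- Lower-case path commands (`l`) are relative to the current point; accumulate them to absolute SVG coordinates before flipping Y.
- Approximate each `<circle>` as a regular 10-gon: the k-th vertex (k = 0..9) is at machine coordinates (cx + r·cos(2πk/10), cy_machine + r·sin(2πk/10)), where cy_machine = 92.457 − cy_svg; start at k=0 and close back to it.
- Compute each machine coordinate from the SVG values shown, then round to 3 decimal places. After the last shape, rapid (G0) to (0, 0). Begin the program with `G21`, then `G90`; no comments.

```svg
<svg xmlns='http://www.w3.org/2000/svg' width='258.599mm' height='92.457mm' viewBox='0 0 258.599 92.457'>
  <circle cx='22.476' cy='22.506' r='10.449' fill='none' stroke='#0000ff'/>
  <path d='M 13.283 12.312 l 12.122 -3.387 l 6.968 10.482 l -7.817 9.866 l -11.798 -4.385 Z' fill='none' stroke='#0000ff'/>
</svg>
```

G21
G90
G0 X32.925 Y69.951
M4 S489
G01 X30.929 Y76.093 F2190
G01 X25.705 Y79.889
G01 X19.247 Y79.889
G01 X14.023 Y76.093
G01 X12.027 Y69.951
G01 X14.023 Y63.809
G01 X19.247 Y60.013
G01 X25.705 Y60.013
G01 X30.929 Y63.809
G01 X32.925 Y69.951
M5
G0 X13.283 Y80.145
M4 S489
G01 X25.405 Y83.532 F2190
G01 X32.373 Y73.050
G01 X24.556 Y63.184
G01 X12.758 Y67.569
G01 X13.283 Y80.145
M5
G0 X0.000 Y0.000

viewBox `0 0 258.599 92.457` with mm width/height → 1 unit = 1 mm. Flip: y_m = 92.457 − y_svg.

**Shape 1** — `<circle>` circle, stroke `#0000ff` → score (S489, F2190). Machine vertices: (32.925,69.951) → (30.929,76.093) → (25.705,79.889) → (19.247,79.889) → (14.023,76.093) → (12.027,69.951) → (14.023,63.809) → (19.247,60.013) → (25.705,60.013) → (30.929,63.809) → (32.925,69.951). Closed: final G1 returns to the first vertex.

**Shape 2** — `<path>` regular polygon, stroke `#0000ff` → score (S489, F2190). Machine vertices: (13.283,80.145) → (25.405,83.532) → (32.373,73.050) → (24.556,63.184) → (12.758,67.569) → (13.283,80.145). Closed: final G1 returns to the first vertex.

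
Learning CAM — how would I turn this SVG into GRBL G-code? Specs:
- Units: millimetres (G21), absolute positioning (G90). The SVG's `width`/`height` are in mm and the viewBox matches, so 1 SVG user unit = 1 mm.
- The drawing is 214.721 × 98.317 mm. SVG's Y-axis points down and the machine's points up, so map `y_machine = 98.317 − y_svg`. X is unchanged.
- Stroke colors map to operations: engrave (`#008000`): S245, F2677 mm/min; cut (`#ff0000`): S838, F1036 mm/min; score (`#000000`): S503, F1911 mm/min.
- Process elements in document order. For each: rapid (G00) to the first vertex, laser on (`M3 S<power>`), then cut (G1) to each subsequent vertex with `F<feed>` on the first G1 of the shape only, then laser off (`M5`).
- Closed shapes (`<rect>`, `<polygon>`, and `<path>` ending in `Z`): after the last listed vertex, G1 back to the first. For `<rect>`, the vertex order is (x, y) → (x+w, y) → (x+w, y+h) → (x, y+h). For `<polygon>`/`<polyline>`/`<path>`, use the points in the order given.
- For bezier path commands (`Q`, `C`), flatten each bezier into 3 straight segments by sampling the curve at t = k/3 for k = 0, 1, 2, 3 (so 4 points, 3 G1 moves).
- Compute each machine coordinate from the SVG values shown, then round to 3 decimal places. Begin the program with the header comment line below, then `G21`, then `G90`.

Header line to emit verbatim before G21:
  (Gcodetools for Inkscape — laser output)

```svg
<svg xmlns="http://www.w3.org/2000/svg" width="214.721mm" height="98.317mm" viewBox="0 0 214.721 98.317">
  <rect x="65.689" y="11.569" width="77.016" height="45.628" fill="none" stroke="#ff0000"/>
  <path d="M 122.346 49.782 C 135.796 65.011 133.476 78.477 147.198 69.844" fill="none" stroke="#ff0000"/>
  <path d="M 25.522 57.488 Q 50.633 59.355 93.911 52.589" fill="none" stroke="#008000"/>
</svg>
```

Since the viewBox matches the mm dimensions, user units are millimetres directly. The only transform is the Y-flip y_m = 98.317 − y_svg.

Shape 1 is a rectangle drawn with `<rect>`. Its stroke #ff0000 means cut at S838, F1036. After flipping Y the toolpath is (65.689,86.748) → (142.705,86.748) → (142.705,41.120) → (65.689,41.120) → (65.689,86.748), returning to the start.

Shape 2 is a cubic bezier drawn with `<path>`. Its stroke #ff0000 means cut at S838, F1036. After flipping Y the toolpath is (122.346,48.535) → (131.718,34.647) → (137.645,26.453) → (147.198,28.473).

Shape 3 is a quadratic bezier drawn with `<path>`. Its stroke #008000 means engrave at S245, F2677. After flipping Y the toolpath is (25.522,40.829) → (44.281,40.544) → (67.078,42.177) → (93.911,45.728).

(Gcodetools for Inkscape — laser output)
G21
G90
G00 X65.689 Y86.748
M3 S838
G1 X142.705 Y86.748 F1036
G1 X142.705 Y41.120
G1 X65.689 Y41.120
G1 X65.689 Y86.748
M5
G00 X122.346 Y48.535
M3 S838
G1 X131.718 Y34.647 F1036
G1 X137.645 Y26.453
G1 X147.198 Y28.473
M5
G00 X25.522 Y40.829
M3 S245
G1 X44.281 Y40.544 F2677
G1 X67.078 Y42.177
G1 X93.911 Y45.728
M5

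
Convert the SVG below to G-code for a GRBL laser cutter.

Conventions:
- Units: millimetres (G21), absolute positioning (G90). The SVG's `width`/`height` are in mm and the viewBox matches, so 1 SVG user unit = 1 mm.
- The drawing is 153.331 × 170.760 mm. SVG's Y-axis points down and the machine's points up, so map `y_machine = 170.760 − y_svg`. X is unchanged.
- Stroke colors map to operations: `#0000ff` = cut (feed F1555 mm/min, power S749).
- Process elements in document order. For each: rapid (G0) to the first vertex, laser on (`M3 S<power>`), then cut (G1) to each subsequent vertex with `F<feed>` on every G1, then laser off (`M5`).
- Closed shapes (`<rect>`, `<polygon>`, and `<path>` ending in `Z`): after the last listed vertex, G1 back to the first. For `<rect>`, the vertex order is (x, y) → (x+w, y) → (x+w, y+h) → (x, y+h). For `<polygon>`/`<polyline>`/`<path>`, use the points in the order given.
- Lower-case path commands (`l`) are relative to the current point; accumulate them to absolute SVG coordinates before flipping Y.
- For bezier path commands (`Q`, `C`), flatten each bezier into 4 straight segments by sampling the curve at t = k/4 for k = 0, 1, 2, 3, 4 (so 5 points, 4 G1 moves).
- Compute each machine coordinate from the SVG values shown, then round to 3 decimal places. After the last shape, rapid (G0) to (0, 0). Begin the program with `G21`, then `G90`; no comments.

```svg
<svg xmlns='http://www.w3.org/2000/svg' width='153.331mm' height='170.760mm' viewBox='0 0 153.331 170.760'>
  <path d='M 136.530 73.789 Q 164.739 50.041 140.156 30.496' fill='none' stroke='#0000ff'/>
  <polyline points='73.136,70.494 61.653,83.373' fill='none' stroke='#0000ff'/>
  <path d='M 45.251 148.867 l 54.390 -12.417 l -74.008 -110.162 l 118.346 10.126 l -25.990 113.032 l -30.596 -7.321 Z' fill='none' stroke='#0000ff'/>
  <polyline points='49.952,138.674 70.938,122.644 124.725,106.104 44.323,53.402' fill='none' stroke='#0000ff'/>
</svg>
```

G21
G90
G0 X136.530 Y96.971
M3 S749
G1 X147.335 Y108.582 F1555
G1 X151.541 Y119.668 F1555
G1 X149.148 Y130.229 F1555
G1 X140.156 Y140.264 F1555
M5
G0 X73.136 Y100.266
M3 S749
G1 X61.653 Y87.387 F1555
M5
G0 X45.251 Y21.893
M3 S749
G1 X99.641 Y34.310 F1555
G1 X25.633 Y144.472 F1555
G1 X143.979 Y134.346 F1555
G1 X117.989 Y21.314 F1555
G1 X87.393 Y28.635 F1555
G1 X45.251 Y21.893 F1555
M5
G0 X49.952 Y32.086
M3 S749
G1 X70.938 Y48.116 F1555
G1 X124.725 Y64.656 F1555
G1 X44.323 Y117.358 F1555
M5
G0 X0.000 Y0.000

Since the viewBox matches the mm dimensions, user units are millimetres directly. The only transform is the Y-flip y_m = 170.760 − y_svg.

Shape 1 is a quadratic bezier drawn with `<path>`. Its stroke #0000ff means cut at S749, F1555. After flipping Y the toolpath is (136.530,96.971) → (147.335,108.582) → (151.541,119.668) → (149.148,130.229) → (140.156,140.264).

Shape 2 is a line segment drawn with `<polyline>`. Its stroke #0000ff means cut at S749, F1555. After flipping Y the toolpath is (73.136,100.266) → (61.653,87.387).

Shape 3 is a closed polygon drawn with `<path>`. Its stroke #0000ff means cut at S749, F1555. After flipping Y the toolpath is (45.251,21.893) → (99.641,34.310) → (25.633,144.472) → (143.979,134.346) → (117.989,21.314) → (87.393,28.635) → (45.251,21.893), returning to the start.

Shape 4 is a open polyline drawn with `<polyline>`. Its stroke #0000ff means cut at S749, F1555. After flipping Y the toolpath is (49.952,32.086) → (70.938,48.116) → (124.725,64.656) → (44.323,117.358).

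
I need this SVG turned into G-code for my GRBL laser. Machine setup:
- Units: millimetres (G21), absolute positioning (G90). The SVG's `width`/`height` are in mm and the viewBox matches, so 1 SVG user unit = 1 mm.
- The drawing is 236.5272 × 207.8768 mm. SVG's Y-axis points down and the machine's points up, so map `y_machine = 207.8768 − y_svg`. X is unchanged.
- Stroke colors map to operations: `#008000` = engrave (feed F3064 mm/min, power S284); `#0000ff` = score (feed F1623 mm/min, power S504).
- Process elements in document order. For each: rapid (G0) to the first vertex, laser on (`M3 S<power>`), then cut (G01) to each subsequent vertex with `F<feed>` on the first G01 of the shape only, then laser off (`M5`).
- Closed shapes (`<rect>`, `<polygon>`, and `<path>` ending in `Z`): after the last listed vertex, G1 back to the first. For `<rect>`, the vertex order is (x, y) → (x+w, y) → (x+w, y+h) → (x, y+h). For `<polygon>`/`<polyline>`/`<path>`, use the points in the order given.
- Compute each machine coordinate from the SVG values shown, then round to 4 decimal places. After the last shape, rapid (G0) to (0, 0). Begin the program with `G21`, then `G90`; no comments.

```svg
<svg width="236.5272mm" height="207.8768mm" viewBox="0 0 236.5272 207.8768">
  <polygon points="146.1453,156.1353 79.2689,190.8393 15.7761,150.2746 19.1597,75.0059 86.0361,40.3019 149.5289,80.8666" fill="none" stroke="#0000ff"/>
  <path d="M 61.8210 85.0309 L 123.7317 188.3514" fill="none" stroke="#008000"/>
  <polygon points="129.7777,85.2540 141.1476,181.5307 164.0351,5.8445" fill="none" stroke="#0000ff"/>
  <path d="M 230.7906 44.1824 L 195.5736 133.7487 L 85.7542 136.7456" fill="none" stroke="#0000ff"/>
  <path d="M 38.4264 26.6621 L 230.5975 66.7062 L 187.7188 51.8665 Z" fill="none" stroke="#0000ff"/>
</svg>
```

Since the viewBox matches the mm dimensions, user units are millimetres directly. The only transform is the Y-flip y_m = 207.8768 − y_svg.

Shape 1 is a regular polygon drawn with `<polygon>`. Its stroke #0000ff means score at S504, F1623. After flipping Y the toolpath is (146.1453,51.7415) → (79.2689,17.0375) → (15.7761,57.6022) → (19.1597,132.8709) → (86.0361,167.5749) → (149.5289,127.0102) → (146.1453,51.7415), returning to the start.

Shape 2 is a line segment drawn with `<path>`. Its stroke #008000 means engrave at S284, F3064. After flipping Y the toolpath is (61.8210,122.8459) → (123.7317,19.5254).

Shape 3 is a closed polygon drawn with `<polygon>`. Its stroke #0000ff means score at S504, F1623. After flipping Y the toolpath is (129.7777,122.6228) → (141.1476,26.3461) → (164.0351,202.0323) → (129.7777,122.6228), returning to the start.

Shape 4 is a open polyline drawn with `<path>`. Its stroke #0000ff means score at S504, F1623. After flipping Y the toolpath is (230.7906,163.6944) → (195.5736,74.1281) → (85.7542,71.1312).

Shape 5 is a closed polygon drawn with `<path>`. Its stroke #0000ff means score at S504, F1623. After flipping Y the toolpath is (38.4264,181.2147) → (230.5975,141.1706) → (187.7188,156.0103) → (38.4264,181.2147), returning to the start.

G21
G90
G0 X146.1453 Y51.7415
M3 S504
G01 X79.2689 Y17.0375 F1623
G01 X15.7761 Y57.6022
G01 X19.1597 Y132.8709
G01 X86.0361 Y167.5749
G01 X149.5289 Y127.0102
G01 X146.1453 Y51.7415
M5
G0 X61.8210 Y122.8459
M3 S284
G01 X123.7317 Y19.5254 F3064
M5
G0 X129.7777 Y122.6228
M3 S504
G01 X141.1476 Y26.3461 F1623
G01 X164.0351 Y202.0323
G01 X129.7777 Y122.6228
M5
G0 X230.7906 Y163.6944
M3 S504
G01 X195.5736 Y74.1281 F1623
G01 X85.7542 Y71.1312
M5
G0 X38.4264 Y181.2147
M3 S504
G01 X230.5975 Y141.1706 F1623
G01 X187.7188 Y156.0103
G01 X38.4264 Y181.2147
M5
G0 X0.0000 Y0.0000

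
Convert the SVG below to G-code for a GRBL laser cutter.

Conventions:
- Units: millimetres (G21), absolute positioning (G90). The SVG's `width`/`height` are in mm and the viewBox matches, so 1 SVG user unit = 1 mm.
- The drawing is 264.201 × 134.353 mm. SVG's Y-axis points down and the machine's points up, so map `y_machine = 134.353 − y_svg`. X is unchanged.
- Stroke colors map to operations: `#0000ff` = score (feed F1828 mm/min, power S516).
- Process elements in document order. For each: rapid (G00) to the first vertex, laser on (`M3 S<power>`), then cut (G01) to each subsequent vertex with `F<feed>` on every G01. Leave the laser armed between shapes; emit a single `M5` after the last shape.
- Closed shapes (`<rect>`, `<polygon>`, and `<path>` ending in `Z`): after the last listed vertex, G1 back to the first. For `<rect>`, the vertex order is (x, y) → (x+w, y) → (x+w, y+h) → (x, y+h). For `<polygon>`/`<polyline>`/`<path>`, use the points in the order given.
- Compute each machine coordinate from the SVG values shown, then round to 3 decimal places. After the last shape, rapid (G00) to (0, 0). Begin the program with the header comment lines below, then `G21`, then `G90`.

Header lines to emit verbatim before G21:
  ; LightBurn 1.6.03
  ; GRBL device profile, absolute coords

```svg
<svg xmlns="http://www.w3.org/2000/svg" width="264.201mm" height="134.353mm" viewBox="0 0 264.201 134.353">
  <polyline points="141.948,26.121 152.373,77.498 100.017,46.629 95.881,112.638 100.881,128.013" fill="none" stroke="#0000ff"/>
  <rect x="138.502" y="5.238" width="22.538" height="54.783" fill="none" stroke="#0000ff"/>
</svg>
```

Since the viewBox matches the mm dimensions, user units are millimetres directly. The only transform is the Y-flip y_m = 134.353 − y_svg.

Shape 1 is a open polyline drawn with `<polyline>`. Its stroke #0000ff means score at S516, F1828. After flipping Y the toolpath is (141.948,108.232) → (152.373,56.855) → (100.017,87.724) → (95.881,21.715) → (100.881,6.340).

Shape 2 is a rectangle drawn with `<rect>`. Its stroke #0000ff means score at S516, F1828. After flipping Y the toolpath is (138.502,129.115) → (161.040,129.115) → (161.040,74.332) → (138.502,74.332) → (138.502,129.115), returning to the start.

; LightBurn 1.6.03
; GRBL device profile, absolute coords
G21
G90
G00 X141.948 Y108.232
M3 S516
G01 X152.373 Y56.855 F1828
G01 X100.017 Y87.724 F1828
G01 X95.881 Y21.715 F1828
G01 X100.881 Y6.340 F1828
G00 X138.502 Y129.115
M3 S516
G01 X161.040 Y129.115 F1828
G01 X161.040 Y74.332 F1828
G01 X138.502 Y74.332 F1828
G01 X138.502 Y129.115 F1828
M5
G00 X0.000 Y0.000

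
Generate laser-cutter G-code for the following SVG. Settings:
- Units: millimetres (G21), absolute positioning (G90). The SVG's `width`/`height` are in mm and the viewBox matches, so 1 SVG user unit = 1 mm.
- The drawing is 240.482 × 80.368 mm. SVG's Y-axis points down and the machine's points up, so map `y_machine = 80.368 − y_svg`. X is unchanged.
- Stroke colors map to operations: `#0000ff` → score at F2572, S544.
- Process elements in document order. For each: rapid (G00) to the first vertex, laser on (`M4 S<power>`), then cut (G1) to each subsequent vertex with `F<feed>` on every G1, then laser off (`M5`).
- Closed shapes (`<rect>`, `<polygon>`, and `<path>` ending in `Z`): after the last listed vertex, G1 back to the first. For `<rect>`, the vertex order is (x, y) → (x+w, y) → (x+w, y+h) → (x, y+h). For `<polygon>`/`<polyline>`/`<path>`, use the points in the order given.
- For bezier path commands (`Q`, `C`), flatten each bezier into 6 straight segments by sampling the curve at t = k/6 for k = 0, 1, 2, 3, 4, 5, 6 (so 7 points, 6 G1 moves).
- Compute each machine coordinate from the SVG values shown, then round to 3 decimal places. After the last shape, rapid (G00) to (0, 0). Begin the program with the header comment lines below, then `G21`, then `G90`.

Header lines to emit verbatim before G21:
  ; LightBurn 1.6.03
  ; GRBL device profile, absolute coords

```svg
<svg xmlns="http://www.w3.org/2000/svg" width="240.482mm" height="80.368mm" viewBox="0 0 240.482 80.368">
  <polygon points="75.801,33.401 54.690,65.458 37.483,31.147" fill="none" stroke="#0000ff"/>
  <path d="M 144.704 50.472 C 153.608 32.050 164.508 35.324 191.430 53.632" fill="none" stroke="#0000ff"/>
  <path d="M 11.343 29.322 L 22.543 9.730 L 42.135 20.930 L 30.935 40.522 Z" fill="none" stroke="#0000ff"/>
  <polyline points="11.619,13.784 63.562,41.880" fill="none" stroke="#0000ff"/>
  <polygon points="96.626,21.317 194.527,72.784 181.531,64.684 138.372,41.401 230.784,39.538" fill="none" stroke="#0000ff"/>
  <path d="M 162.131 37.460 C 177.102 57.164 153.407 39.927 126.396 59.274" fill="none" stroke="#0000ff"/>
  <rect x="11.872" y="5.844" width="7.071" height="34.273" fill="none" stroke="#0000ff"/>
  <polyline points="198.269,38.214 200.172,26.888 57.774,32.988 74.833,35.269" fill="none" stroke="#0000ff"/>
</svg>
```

; LightBurn 1.6.03
; GRBL device profile, absolute coords
G21
G90
G00 X75.801 Y46.967
M4 S544
G1 X54.690 Y14.910 F2572
G1 X37.483 Y49.221 F2572
G1 X75.801 Y46.967 F2572
M5
G00 X144.704 Y29.896
M4 S544
G1 X149.387 Y37.330 F2572
G1 X154.793 Y41.333 F2572
G1 X161.310 Y42.090 F2572
G1 X169.329 Y39.786 F2572
G1 X179.239 Y34.606 F2572
G1 X191.430 Y26.736 F2572
M5
G00 X11.343 Y51.046
M4 S544
G1 X22.543 Y70.638 F2572
G1 X42.135 Y59.438 F2572
G1 X30.935 Y39.846 F2572
G1 X11.343 Y51.046 F2572
M5
G00 X11.619 Y66.584
M4 S544
G1 X63.562 Y38.488 F2572
M5
G00 X96.626 Y59.051
M4 S544
G1 X194.527 Y7.584 F2572
G1 X181.531 Y15.684 F2572
G1 X138.372 Y38.967 F2572
G1 X230.784 Y40.830 F2572
G1 X96.626 Y59.051 F2572
M5
G00 X162.131 Y42.908
M4 S544
G1 X166.558 Y35.794 F2572
G1 X165.523 Y32.795 F2572
G1 X160.007 Y31.867 F2572
G1 X150.992 Y30.969 F2572
G1 X139.462 Y28.059 F2572
G1 X126.396 Y21.094 F2572
M5
G00 X11.872 Y74.524
M4 S544
G1 X18.943 Y74.524 F2572
G1 X18.943 Y40.251 F2572
G1 X11.872 Y40.251 F2572
G1 X11.872 Y74.524 F2572
M5
G00 X198.269 Y42.154
M4 S544
G1 X200.172 Y53.480 F2572
G1 X57.774 Y47.380 F2572
G1 X74.833 Y45.099 F2572
M5
G00 X0.000 Y0.000

Since the viewBox matches the mm dimensions, user units are millimetres directly. The only transform is the Y-flip y_m = 80.368 − y_svg.

Shape 1 is a regular polygon drawn with `<polygon>`. Its stroke #0000ff means score at S544, F2572. After flipping Y the toolpath is (75.801,46.967) → (54.690,14.910) → (37.483,49.221) → (75.801,46.967), returning to the start.

Shape 2 is a cubic bezier drawn with `<path>`. Its stroke #0000ff means score at S544, F2572. After flipping Y the toolpath is (144.704,29.896) → (149.387,37.330) → (154.793,41.333) → (161.310,42.090) → (169.329,39.786) → (179.239,34.606) → (191.430,26.736).

Shape 3 is a regular polygon drawn with `<path>`. Its stroke #0000ff means score at S544, F2572. After flipping Y the toolpath is (11.343,51.046) → (22.543,70.638) → (42.135,59.438) → (30.935,39.846) → (11.343,51.046), returning to the start.

Shape 4 is a line segment drawn with `<polyline>`. Its stroke #0000ff means score at S544, F2572. After flipping Y the toolpath is (11.619,66.584) → (63.562,38.488).

Shape 5 is a closed polygon drawn with `<polygon>`. Its stroke #0000ff means score at S544, F2572. After flipping Y the toolpath is (96.626,59.051) → (194.527,7.584) → (181.531,15.684) → (138.372,38.967) → (230.784,40.830) → (96.626,59.051), returning to the start.

Shape 6 is a cubic bezier drawn with `<path>`. Its stroke #0000ff means score at S544, F2572. After flipping Y the toolpath is (162.131,42.908) → (166.558,35.794) → (165.523,32.795) → (160.007,31.867) → (150.992,30.969) → (139.462,28.059) → (126.396,21.094).

Shape 7 is a rectangle drawn with `<rect>`. Its stroke #0000ff means score at S544, F2572. After flipping Y the toolpath is (11.872,74.524) → (18.943,74.524) → (18.943,40.251) → (11.872,40.251) → (11.872,74.524), returning to the start.

Shape 8 is a open polyline drawn with `<polyline>`. Its stroke #0000ff means score at S544, F2572. After flipping Y the toolpath is (198.269,42.154) → (200.172,53.480) → (57.774,47.380) → (74.833,45.099).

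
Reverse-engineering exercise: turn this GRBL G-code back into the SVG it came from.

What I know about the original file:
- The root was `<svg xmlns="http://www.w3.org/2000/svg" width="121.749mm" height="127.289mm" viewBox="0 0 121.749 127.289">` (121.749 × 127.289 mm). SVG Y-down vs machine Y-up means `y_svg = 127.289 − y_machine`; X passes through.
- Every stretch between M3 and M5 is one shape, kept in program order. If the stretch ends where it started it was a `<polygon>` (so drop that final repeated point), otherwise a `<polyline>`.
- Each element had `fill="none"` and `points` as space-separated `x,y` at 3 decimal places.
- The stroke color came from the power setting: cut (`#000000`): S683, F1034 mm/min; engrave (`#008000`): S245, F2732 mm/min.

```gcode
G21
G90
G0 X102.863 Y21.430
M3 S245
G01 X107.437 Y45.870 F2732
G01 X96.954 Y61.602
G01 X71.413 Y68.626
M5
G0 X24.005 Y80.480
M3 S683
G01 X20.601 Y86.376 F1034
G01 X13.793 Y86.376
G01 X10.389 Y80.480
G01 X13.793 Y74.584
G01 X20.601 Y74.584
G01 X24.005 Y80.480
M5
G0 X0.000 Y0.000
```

<svg xmlns="http://www.w3.org/2000/svg" width="121.749mm" height="127.289mm" viewBox="0 0 121.749 127.289">
  <polyline points="102.863,105.859 107.437,81.419 96.954,65.687 71.413,58.663" fill="none" stroke="#008000"/>
  <polygon points="24.005,46.809 20.601,40.913 13.793,40.913 10.389,46.809 13.793,52.705 20.601,52.705" fill="none" stroke="#000000"/>
</svg>

Each laser-on run becomes one SVG element. Flip Y back into SVG space with y_svg = 127.289 − y_machine.

Run 1: power S245 maps to stroke `#008000` (engrave). The run is open, so emit a `<polyline>` with points (Y-flipped): 102.863,105.859 107.437,81.419 96.954,65.687 71.413,58.663.

Run 2: power S683 maps to stroke `#000000` (cut). The run returns to its start, so emit a `<polygon>` with points (Y-flipped): 24.005,46.809 20.601,40.913 13.793,40.913 10.389,46.809 13.793,52.705 20.601,52.705.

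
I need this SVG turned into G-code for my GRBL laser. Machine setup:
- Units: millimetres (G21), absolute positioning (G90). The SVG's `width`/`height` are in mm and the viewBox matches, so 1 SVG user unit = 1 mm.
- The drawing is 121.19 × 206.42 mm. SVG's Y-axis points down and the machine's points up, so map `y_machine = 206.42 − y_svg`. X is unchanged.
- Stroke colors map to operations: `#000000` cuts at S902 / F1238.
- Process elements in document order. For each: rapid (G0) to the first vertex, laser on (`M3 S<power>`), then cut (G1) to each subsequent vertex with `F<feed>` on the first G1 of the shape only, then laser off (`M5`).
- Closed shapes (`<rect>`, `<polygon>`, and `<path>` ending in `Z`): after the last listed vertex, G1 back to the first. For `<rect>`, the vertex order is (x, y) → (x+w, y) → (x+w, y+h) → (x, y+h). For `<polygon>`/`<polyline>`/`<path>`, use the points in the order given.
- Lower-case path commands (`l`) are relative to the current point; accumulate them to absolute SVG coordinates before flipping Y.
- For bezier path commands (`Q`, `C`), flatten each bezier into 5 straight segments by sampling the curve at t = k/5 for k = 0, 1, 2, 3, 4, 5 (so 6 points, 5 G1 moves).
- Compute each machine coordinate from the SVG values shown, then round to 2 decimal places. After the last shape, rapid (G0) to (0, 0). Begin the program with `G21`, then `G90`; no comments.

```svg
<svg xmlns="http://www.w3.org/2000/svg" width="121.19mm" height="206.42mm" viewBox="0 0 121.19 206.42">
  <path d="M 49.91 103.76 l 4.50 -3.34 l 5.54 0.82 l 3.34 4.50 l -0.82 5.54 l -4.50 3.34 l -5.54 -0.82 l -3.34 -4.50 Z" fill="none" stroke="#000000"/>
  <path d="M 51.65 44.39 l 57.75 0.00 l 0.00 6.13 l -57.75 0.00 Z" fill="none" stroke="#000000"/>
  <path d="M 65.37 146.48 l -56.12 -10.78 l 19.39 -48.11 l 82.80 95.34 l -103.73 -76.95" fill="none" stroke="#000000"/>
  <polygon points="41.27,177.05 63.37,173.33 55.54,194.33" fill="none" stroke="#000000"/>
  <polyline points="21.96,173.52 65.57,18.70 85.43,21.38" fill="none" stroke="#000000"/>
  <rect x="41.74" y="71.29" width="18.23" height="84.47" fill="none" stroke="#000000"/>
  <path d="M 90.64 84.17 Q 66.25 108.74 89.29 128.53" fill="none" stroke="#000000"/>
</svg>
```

Since the viewBox matches the mm dimensions, user units are millimetres directly. The only transform is the Y-flip y_m = 206.42 − y_svg.

Shape 1 is a regular polygon drawn with `<path>`. Its stroke #000000 means cut at S902, F1238. After flipping Y the toolpath is (49.91,102.66) → (54.41,106.00) → (59.95,105.18) → (63.29,100.68) → (62.47,95.14) → (57.97,91.80) → (52.43,92.62) → (49.09,97.12) → (49.91,102.66), returning to the start.

Shape 2 is a rectangle drawn with `<path>`. Its stroke #000000 means cut at S902, F1238. After flipping Y the toolpath is (51.65,162.03) → (109.40,162.03) → (109.40,155.90) → (51.65,155.90) → (51.65,162.03), returning to the start.

Shape 3 is a open polyline drawn with `<path>`. Its stroke #000000 means cut at S902, F1238. After flipping Y the toolpath is (65.37,59.94) → (9.25,70.72) → (28.64,118.83) → (111.44,23.49) → (7.71,100.44).

Shape 4 is a regular polygon drawn with `<polygon>`. Its stroke #000000 means cut at S902, F1238. After flipping Y the toolpath is (41.27,29.37) → (63.37,33.09) → (55.54,12.09) → (41.27,29.37), returning to the start.

Shape 5 is a open polyline drawn with `<polyline>`. Its stroke #000000 means cut at S902, F1238. After flipping Y the toolpath is (21.96,32.90) → (65.57,187.72) → (85.43,185.04).

Shape 6 is a rectangle drawn with `<rect>`. Its stroke #000000 means cut at S902, F1238. After flipping Y the toolpath is (41.74,135.13) → (59.97,135.13) → (59.97,50.66) → (41.74,50.66) → (41.74,135.13), returning to the start.

Shape 7 is a quadratic bezier drawn with `<path>`. Its stroke #000000 means cut at S902, F1238. After flipping Y the toolpath is (90.64,122.25) → (82.78,112.61) → (78.72,103.36) → (78.45,94.49) → (81.97,86.00) → (89.29,77.89).

G21
G90
G0 X49.91 Y102.66
M3 S902
G1 X54.41 Y106.00 F1238
G1 X59.95 Y105.18
G1 X63.29 Y100.68
G1 X62.47 Y95.14
G1 X57.97 Y91.80
G1 X52.43 Y92.62
G1 X49.09 Y97.12
G1 X49.91 Y102.66
M5
G0 X51.65 Y162.03
M3 S902
G1 X109.40 Y162.03 F1238
G1 X109.40 Y155.90
G1 X51.65 Y155.90
G1 X51.65 Y162.03
M5
G0 X65.37 Y59.94
M3 S902
G1 X9.25 Y70.72 F1238
G1 X28.64 Y118.83
G1 X111.44 Y23.49
G1 X7.71 Y100.44
M5
G0 X41.27 Y29.37
M3 S902
G1 X63.37 Y33.09 F1238
G1 X55.54 Y12.09
G1 X41.27 Y29.37
M5
G0 X21.96 Y32.90
M3 S902
G1 X65.57 Y187.72 F1238
G1 X85.43 Y185.04
M5
G0 X41.74 Y135.13
M3 S902
G1 X59.97 Y135.13 F1238
G1 X59.97 Y50.66
G1 X41.74 Y50.66
G1 X41.74 Y135.13
M5
G0 X90.64 Y122.25
M3 S902
G1 X82.78 Y112.61 F1238
G1 X78.72 Y103.36
G1 X78.45 Y94.49
G1 X81.97 Y86.00
G1 X89.29 Y77.89
M5
G0 X0.00 Y0.00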